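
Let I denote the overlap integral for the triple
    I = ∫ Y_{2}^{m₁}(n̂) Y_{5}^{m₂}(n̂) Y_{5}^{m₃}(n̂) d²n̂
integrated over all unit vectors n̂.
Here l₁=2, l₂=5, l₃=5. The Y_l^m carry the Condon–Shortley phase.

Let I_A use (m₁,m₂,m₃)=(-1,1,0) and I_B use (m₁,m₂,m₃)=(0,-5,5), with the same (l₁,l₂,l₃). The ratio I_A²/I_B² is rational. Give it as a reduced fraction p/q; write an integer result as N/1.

Shared (l₁,l₂,l₃)=(2,5,5): N and (l;000)² cancel in I_A²/I_B².
A: Δ = 2!·2!·8!/13! = 1/38610; Racah Σ t=1..2: t=1:−1/1440 t=2:+1/1152 = 1/5760; ⇒ 3j(2 5 5; -1 1 0)² = 1/858, sgn -1
B: Δ = 2!·2!·8!/13! = 1/38610; Racah Σ t=0..0: t=0:+1/161280 = 1/161280; ⇒ 3j(2 5 5; 0 -5 5)² = 15/286, sgn +1
I_A²/I_B² = (1/858)/(15/286) = 1/45

1/45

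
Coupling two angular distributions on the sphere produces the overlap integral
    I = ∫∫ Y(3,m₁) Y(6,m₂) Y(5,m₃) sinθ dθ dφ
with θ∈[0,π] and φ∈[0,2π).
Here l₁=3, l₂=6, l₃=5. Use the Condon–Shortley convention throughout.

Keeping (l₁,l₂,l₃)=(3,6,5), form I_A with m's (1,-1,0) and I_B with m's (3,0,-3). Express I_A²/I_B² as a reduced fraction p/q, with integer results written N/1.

1/2

l's match ⇒ only the (l;m) 3-j factors differ between A and B.
A: triangle coeff Δ(3,6,5) = 1/675675; Σ_t [0,2]: t=0:+1/34560 t=1:−1/3456 t=2:+1/5760 = -1/11520; (3j)²=2/429 [(3 6 5; 1 -1 0)], sign=+1
B: triangle coeff Δ(3,6,5) = 1/675675; Σ_t [0,0]: t=0:+1/69120 = 1/69120; (3j)²=4/429 [(3 6 5; 3 0 -3)], sign=+1
I_A²/I_B² = (2/429)/(4/429) = 1/2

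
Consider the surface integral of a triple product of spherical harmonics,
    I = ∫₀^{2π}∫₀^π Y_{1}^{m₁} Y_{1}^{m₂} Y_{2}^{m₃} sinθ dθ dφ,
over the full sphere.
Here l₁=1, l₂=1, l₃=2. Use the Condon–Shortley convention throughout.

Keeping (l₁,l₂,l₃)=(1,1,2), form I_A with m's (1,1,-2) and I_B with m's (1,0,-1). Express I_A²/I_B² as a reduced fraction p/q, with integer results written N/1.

2/1

l's match ⇒ only the (l;m) 3-j factors differ between A and B.
A: triangle coeff Δ(1,1,2) = 1/30; Σ_t [0,0]: t=0:+1/4 = 1/4; (3j)²=1/5 [(1 1 2; 1 1 -2)], sign=+1
B: triangle coeff Δ(1,1,2) = 1/30; Σ_t [0,0]: t=0:+1/2 = 1/2; (3j)²=1/10 [(1 1 2; 1 0 -1)], sign=-1
I_A²/I_B² = (1/5)/(1/10) = 2/1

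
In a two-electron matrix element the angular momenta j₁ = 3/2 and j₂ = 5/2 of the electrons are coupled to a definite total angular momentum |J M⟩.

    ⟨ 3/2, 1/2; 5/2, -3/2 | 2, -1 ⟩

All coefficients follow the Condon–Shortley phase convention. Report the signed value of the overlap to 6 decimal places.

j₁+j₂−J=2  J+j₁−j₂=1  J−j₁+j₂=3  j₁+j₂+J+1=7
(j₁±m₁, j₂±m₂, J±M) = (2,1,1,4,1,3)
P² = 24/7
sum k=0..1:
  [0] +1/4 = 1/4
  [1] −1/6 = -1/6
S = 1/12
C² = P²·S² = 1/42 ; C = +0.154303

+0.154303  (= +√(1/42))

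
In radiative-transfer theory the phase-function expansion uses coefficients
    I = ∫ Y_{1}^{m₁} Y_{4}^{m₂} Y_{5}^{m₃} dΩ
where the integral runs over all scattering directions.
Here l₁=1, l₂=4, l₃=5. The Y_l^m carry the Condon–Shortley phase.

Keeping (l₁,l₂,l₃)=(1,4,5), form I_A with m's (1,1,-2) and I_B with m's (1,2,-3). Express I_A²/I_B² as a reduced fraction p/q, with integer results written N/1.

3/4

Shared (l₁,l₂,l₃)=(1,4,5): N and (l;000)² cancel in I_A²/I_B².
A: Δ = 0!·2!·8!/11! = 1/495; Racah Σ t=0..0: t=0:+1/1440 = 1/1440; ⇒ 3j(1 4 5; 1 1 -2)² = 7/165, sgn -1
B: Δ = 0!·2!·8!/11! = 1/495; Racah Σ t=0..0: t=0:+1/2880 = 1/2880; ⇒ 3j(1 4 5; 1 2 -3)² = 28/495, sgn +1
I_A²/I_B² = (7/165)/(28/495) = 3/4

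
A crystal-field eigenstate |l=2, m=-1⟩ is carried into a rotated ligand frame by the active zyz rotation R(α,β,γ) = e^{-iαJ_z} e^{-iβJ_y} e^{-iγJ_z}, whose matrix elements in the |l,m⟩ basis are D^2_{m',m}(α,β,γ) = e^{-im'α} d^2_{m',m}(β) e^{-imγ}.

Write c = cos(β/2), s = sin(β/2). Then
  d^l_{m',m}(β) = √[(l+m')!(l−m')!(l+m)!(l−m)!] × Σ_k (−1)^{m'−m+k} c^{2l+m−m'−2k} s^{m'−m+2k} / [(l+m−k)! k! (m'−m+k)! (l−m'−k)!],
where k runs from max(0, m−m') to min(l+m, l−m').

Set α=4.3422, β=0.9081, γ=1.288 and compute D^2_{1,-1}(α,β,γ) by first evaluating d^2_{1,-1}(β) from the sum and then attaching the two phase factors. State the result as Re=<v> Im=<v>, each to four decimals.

Re=-0.4275 Im=-0.0375

First d^2_{1,-1}(β=0.9081), then the phase factors e^{-i(1)α} and e^{-i(-1)γ}:
c=cos(0.908100/2)=0.898678, s=sin(0.908100/2)=0.438609; N=√[6·1·1·6]=6.000000
The bounds max(0,m−m')=0 and min(l+m,l−m')=1 give 2 terms
  k=0: (−1)^2·6.0000/(2)·0.8987^2·0.4386^2 = +0.466105
  k=1: (−1)^3·6.0000/(6)·0.8987^0·0.4386^4 = -0.037009
d^2_{1,-1}(0.9081) = +0.466105 -0.037009 = +0.429096
Attach z-rotation phases: D = e^{-i(1)(4.3422)}·(+0.429096)·e^{-i(-1)(1.2880)} = -0.427459-0.037452i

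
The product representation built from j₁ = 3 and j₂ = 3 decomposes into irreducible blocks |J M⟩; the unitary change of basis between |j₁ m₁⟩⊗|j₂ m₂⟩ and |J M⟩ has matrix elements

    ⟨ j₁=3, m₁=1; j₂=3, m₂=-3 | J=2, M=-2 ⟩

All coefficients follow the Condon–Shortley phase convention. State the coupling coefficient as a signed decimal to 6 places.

+0.345033  (= +√(5/42))

√[5·4!2!2!/9! · 4!2!0!6!0!4!] = √(7680/7)
  +(−1)^0/∏(0,4,2,0,0,2)! = 1/96  (running 1/96)
⟨..|..⟩ = √(7680/7)·(1/96) = +0.345033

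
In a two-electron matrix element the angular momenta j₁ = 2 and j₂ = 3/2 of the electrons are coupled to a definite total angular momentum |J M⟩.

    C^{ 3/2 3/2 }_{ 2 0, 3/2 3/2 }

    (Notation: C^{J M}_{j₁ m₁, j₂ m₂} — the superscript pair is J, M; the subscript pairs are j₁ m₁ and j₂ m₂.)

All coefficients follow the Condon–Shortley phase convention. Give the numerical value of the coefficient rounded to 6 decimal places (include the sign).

+0.447214  (= +√(1/5))

√[4·2!2!1!/6! · 2!2!3!0!3!0!] = √(16/5)
  +(−1)^2/∏(2,0,0,1,2,0)! = 1/4  (running 1/4)
⟨..|..⟩ = √(16/5)·(1/4) = +0.447214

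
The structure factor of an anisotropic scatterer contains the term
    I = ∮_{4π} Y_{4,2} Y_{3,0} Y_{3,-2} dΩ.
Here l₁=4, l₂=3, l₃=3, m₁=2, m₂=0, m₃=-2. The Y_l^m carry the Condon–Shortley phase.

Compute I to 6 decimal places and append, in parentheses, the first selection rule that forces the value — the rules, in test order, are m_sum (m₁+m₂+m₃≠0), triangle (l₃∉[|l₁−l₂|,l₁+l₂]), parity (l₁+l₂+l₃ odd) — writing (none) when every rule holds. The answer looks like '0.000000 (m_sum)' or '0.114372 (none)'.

-0.044418 (none)

m-sum 0 ✓  L=10 even ✓  1≤3≤7 ✓
Π(2lᵢ+1) = 9×7×7 = 441
triangle coeff Δ(4,3,3) = 1/34650
Σ_t [1,3]: t=1:−1/72 t=2:+1/16 t=3:−1/72 = 5/144
(3j)²=2/77 [(4 3 3; 0 0 0)], sign=-1
Σ_t [1,2]: t=1:−1/72 t=2:+1/96 = -1/288
(3j)²=1/462 [(4 3 3; 2 0 -2)], sign=+1
⇒ 4πI² = 3/121
I = (-1)√(3/121/(4π)) = -0.04441841
No selection rule forces the value: the integral is nonzero (none).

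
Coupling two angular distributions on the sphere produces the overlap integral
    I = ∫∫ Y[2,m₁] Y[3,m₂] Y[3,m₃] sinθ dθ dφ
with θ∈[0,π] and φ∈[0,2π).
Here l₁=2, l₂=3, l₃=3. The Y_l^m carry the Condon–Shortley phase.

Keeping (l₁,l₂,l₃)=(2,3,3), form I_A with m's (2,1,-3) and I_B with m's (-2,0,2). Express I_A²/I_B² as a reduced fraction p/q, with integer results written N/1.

1/2

Same 2,3,3: normalisation and zero-m 3j drop out of the ratio.
A: Δ: 2! 2! 4! / 9! → 1/3780; sum: t=0:+1/96 = 1/96; 3j²(2 3 3; 2 1 -3) = Δ·Π!·Σ² = 1/42  (sign +1)
B: Δ: 2! 2! 4! / 9! → 1/3780; sum: t=2:+1/24 = 1/24; 3j²(2 3 3; -2 0 2) = Δ·Π!·Σ² = 1/21  (sign -1)
I_A²/I_B² = (1/42)/(1/21) = 1/2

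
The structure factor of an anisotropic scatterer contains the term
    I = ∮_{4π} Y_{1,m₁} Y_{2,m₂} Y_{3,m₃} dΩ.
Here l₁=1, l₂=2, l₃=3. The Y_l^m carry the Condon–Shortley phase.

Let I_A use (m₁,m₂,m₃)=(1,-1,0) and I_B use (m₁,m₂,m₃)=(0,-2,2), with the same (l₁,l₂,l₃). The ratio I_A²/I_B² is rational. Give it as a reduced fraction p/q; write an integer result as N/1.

3/5

l's match ⇒ only the (l;m) 3-j factors differ between A and B.
A: triangle coeff Δ(1,2,3) = 1/105; Σ_t [0,0]: t=0:+1/12 = 1/12; (3j)²=1/35 [(1 2 3; 1 -1 0)], sign=-1
B: triangle coeff Δ(1,2,3) = 1/105; Σ_t [0,0]: t=0:+1/24 = 1/24; (3j)²=1/21 [(1 2 3; 0 -2 2)], sign=-1
I_A²/I_B² = (1/35)/(1/21) = 3/5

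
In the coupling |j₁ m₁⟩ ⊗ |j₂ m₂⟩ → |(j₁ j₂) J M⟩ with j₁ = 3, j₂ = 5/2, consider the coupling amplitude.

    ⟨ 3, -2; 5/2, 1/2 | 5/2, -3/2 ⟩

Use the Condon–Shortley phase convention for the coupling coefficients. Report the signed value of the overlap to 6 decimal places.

+√(1/14) = +0.267261

triangle: 3!×3!×2!/9! = 72/362880
(j±m)!: 1!×5!×3!×2!×1!×4! = 34560
prefactor² = (2J+1)×Δ×N² = 288/7
  k=2: +1/(2!×1!×3!×1!×0!×1!) = 1/12
  k=3: −1/(3!×0!×2!×0!×1!×2!) = -1/24
Σ = 1/24  ⇒  CG² = 288/7×(1/24)² = 1/14
CG = +√(1/14) = +0.267261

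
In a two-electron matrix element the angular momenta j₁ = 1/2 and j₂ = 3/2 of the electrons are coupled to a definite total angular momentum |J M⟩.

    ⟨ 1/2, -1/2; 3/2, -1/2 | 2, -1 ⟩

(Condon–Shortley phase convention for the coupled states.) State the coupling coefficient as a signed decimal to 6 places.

+√(3/4) = +0.866025

j₁+j₂−J=0  J+j₁−j₂=1  J−j₁+j₂=3  j₁+j₂+J+1=5
(j₁±m₁, j₂±m₂, J±M) = (0,1,1,2,1,3)
P² = 3
sum k=0..0:
  [0] +1/2 = 1/2
S = 1/2
C² = P²·S² = 3/4 ; C = +0.866025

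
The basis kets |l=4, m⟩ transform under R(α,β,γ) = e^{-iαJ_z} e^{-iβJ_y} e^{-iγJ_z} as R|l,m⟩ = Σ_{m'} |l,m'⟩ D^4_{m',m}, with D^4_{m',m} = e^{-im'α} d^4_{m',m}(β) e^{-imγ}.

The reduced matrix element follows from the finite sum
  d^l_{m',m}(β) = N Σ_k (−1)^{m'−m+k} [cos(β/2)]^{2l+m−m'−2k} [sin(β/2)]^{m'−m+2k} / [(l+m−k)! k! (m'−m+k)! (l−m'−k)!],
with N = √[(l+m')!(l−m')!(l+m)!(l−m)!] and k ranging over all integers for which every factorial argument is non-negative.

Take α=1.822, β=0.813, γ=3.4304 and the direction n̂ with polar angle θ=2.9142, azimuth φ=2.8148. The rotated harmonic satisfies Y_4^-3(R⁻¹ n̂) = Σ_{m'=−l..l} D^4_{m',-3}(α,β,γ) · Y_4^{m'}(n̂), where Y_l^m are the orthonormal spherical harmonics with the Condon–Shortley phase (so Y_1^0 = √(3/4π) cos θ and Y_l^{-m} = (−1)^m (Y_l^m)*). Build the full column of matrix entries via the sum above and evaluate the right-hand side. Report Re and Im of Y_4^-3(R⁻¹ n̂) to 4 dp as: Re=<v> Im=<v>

Need the full column D^4_{m',-3} for m'=−4..4 at α=1.8220, β=0.8130, γ=3.4304.
cos(β/2)=0.918510, sin(β/2)=0.395397
d^4_{-4,-3}: single k=1 term ⇒ +0.616832;  D = +0.182546-0.589201i
d^4_{-3,-3}: k∈[0..1] ⇒ +0.506608 -0.657157 = -0.150548;  D = +0.150366+0.007410i
d^4_{-2,-3}: k∈[0..1] ⇒ -0.815992 +0.453634 = -0.362358;  D = -0.072688-0.354992i
d^4_{-1,-3}: k∈[0..1] ⇒ +0.745146 -0.230138 = +0.515008;  D = +0.463025-0.225480i
d^4_{0,-3}: k∈[0..1] ⇒ -0.478172 +0.088610 = -0.389562;  D = +0.252264+0.296853i
d^4_{1,-3}: k∈[0..1] ⇒ +0.230138 -0.025588 = +0.204550;  D = -0.118053+0.167045i
d^4_{2,-3}: k∈[0..1] ⇒ -0.084063 +0.005193 = -0.078870;  D = -0.073702-0.028080i
d^4_{3,-3}: k∈[0..1] ⇒ +0.022567 -0.000597 = +0.021969;  D = +0.002473-0.021830i
d^4_{4,-3}: single k=0 term ⇒ -0.003925;  D = +0.003888-0.000541i
Y_4^{m'}(θ=2.9142,φ=2.8148) and Σ D·Y over m':
  (+0.1825-0.5892i)·(+0.0003+0.0011i)  (+0.1504+0.0074i)·(+0.0078+0.0116i)  (-0.0727-0.3550i)·(+0.0762+0.0583i)  (+0.4630-0.2255i)·(+0.3586+0.1216i)  (+0.2523+0.2969i)·(+0.6408+0.0000i)  (-0.1181+0.1670i)·(-0.3586+0.1216i)  (-0.0737-0.0281i)·(+0.0762-0.0583i)  (+0.0025-0.0218i)·(-0.0078+0.0116i)  (+0.0039-0.0005i)·(+0.0003-0.0011i)
Y_4^-3(R⁻¹ n̂) = +0.387084+0.064286i

Re=0.3871 Im=0.0643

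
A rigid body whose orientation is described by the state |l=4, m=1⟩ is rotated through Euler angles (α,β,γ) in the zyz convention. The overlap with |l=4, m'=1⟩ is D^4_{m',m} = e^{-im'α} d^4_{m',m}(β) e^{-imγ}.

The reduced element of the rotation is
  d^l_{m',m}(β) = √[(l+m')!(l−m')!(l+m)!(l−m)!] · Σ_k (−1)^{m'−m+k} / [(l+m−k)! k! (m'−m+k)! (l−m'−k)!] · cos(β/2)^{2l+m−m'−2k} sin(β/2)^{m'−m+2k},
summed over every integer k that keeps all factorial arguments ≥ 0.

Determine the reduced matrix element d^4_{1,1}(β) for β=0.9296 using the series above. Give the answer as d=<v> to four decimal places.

d^4_{1,1}(β=0.9296) via the finite sum:
c=cos(0.929600/2)=0.893911, s=sin(0.929600/2)=0.448244; N=√[120·6·120·6]=720.000000
k: max(0,(1)−(1))=0 … min(4+(1),4−(1))=3
  k=0: (−1)^0·720.0000/(720)·0.8939^8·0.4482^0 = +0.407714
  k=1: (−1)^1·720.0000/(48)·0.8939^6·0.4482^2 = -1.537753
  k=2: (−1)^2·720.0000/(24)·0.8939^4·0.4482^4 = +0.773316
  k=3: (−1)^3·720.0000/(72)·0.8939^2·0.4482^6 = -0.064815
d^4_{1,1}(0.9296) = +0.407714 -1.537753 +0.773316 -0.064815 = -0.421539

d=-0.4215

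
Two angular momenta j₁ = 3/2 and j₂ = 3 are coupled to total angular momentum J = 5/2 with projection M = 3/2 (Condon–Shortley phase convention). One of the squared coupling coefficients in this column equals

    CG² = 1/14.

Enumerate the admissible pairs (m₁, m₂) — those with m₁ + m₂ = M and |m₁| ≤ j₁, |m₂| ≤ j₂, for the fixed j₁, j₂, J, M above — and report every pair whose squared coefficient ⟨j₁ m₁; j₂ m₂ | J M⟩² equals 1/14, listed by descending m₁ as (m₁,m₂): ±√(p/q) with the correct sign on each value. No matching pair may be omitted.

(-1/2,2): +√(1/14)

Admissible pairs with m₁+m₂ = M = 3/2: (-3/2,3), (-1/2,2), (1/2,1), (3/2,0)
  (m₁,m₂)=(3/2,0): CG² = 9/35, CG = +√(9/35)
  (m₁,m₂)=(1/2,1): CG² = 7/20, CG = −√(7/20)
  (m₁,m₂)=(-1/2,2): CG² = 1/14, CG = +√(1/14)   ← matches the target
  (m₁,m₂)=(-3/2,3): CG² = 9/28, CG = +√(9/28)
Pairs with CG² = 1/14: (-1/2,2): +√(1/14)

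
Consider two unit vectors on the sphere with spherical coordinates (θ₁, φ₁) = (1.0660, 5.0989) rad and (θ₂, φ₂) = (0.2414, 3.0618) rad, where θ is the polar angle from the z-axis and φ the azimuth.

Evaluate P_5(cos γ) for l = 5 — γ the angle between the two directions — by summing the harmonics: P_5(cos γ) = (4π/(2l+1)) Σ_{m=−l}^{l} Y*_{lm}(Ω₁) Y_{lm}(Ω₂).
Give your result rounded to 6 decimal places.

0.299545

Term-by-term m-sum for l=5 (normalisation 4π/11 = 1.142397):
  [-5]  conj(Y_{5,-5})(Ω₁) = (0.222997, 0.084385) ; Y_{5,-5}(Ω₂) = (-0.000334, -0.000141) ; Δ = (-0.000063, -0.000060)
  [-4]  conj(Y_{5,-4})(Ω₁) = (0.010311, 0.416481) ; Y_{5,-4}(Ω₂) = (0.004420, 0.001461) ; Δ = (-0.000563, 0.001856)
  [-3]  conj(Y_{5,-3})(Ω₁) = (-0.234972, 0.102479) ; Y_{5,-3}(Ω₂) = (-0.034372, -0.008389) ; Δ = (0.008936, -0.001551)
  [-2]  conj(Y_{5,-2})(Ω₁) = (0.134082, 0.130803) ; Y_{5,-2}(Ω₂) = (0.169788, 0.027328) ; Δ = (0.019191, 0.025873)
  [-1]  conj(Y_{5,-1})(Ω₁) = (-0.118957, 0.292291) ; Y_{5,-1}(Ω₂) = (-0.493689, -0.039477) ; Δ = (0.070267, -0.139605)
  [+0]  conj(Y_{5,0})(Ω₁) = (0.117295, -0.000000) ; Y_{5,0}(Ω₂) = (0.568401, 0.000000) ; Δ = (0.066671, 0.000000)
  [+1]  conj(Y_{5,1})(Ω₁) = (0.118957, 0.292291) ; Y_{5,1}(Ω₂) = (0.493689, -0.039477) ; Δ = (0.070267, 0.139605)
  [+2]  conj(Y_{5,2})(Ω₁) = (0.134082, -0.130803) ; Y_{5,2}(Ω₂) = (0.169788, -0.027328) ; Δ = (0.019191, -0.025873)
  [+3]  conj(Y_{5,3})(Ω₁) = (0.234972, 0.102479) ; Y_{5,3}(Ω₂) = (0.034372, -0.008389) ; Δ = (0.008936, 0.001551)
  [+4]  conj(Y_{5,4})(Ω₁) = (0.010311, -0.416481) ; Y_{5,4}(Ω₂) = (0.004420, -0.001461) ; Δ = (-0.000563, -0.001856)
  [+5]  conj(Y_{5,5})(Ω₁) = (-0.222997, 0.084385) ; Y_{5,5}(Ω₂) = (0.000334, -0.000141) ; Δ = (-0.000063, 0.000060)
Accumulated sum (0.262207, 0.000000); after 4π/(2l+1) scaling, (0.299545, 0.000000) ⇒ P_5 = 0.299545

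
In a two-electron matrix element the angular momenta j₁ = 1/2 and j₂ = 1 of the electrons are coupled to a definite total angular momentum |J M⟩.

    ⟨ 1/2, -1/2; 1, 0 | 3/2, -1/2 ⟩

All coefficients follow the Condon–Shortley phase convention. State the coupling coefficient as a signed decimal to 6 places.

+0.816497

triangle: 0!*1!*2!/4! = 2/24
(j±m)!: 0!*1!*1!*1!*1!*2! = 2
prefactor² = (2J+1)*Δ*N² = 2/3
  k=0: +1/(0!*0!*1!*1!*0!*1!) = 1
Σ = 1  ⇒  CG² = 2/3*1² = 2/3
CG = +√(2/3) = +0.816497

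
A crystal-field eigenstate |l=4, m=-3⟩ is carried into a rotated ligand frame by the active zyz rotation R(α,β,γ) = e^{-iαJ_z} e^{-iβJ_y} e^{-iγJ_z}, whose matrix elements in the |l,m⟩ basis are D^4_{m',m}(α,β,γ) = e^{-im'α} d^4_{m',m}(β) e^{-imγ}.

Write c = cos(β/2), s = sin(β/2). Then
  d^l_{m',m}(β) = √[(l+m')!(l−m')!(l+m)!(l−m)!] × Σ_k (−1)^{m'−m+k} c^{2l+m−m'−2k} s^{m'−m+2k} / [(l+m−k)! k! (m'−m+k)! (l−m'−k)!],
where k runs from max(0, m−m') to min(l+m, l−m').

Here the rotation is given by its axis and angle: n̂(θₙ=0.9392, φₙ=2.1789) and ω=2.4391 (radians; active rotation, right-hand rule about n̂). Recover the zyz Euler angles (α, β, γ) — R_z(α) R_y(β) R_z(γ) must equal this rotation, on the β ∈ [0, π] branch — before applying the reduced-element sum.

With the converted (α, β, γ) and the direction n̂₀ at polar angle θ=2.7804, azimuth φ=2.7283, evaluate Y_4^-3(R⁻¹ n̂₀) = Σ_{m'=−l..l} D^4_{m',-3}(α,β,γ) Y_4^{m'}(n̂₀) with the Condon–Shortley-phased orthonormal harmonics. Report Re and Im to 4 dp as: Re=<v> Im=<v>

Re=0.3157 Im=0.0677

Axis–angle → zyz. n̂ = (sinθₙcosφₙ, sinθₙsinφₙ, cosθₙ) = (-0.461098, +0.662402, +0.590434), ω = 2.4391.
R = I cosω + sinω [n̂]ₓ + (1−cosω) n̂n̂ᵀ gives
  R = [-0.388350, -0.920041, -0.052044; -0.157056, +0.010432, +0.987535; -0.908029, +0.391683, -0.148549]
β = atan2(√(R₁₃²+R₂₃²), R₃₃) = 1.719897; α = atan2(R₂₃, R₁₃) mod 2π = 1.623449; γ = atan2(R₃₂, −R₃₁) mod 2π = 0.407241
Need the full column D^4_{m',-3} for m'=−4..4 at α=1.6234, β=1.7199, γ=0.4072.
cos(β/2)=0.652476, sin(β/2)=0.757809
d^4_{-4,-3}: single k=1 term ⇒ +0.107909;  D = +0.014894+0.106876i
d^4_{-3,-3}: k∈[0..1] ⇒ +0.032849 -0.310175 = -0.277326;  D = -0.272277+0.052679i
d^4_{-2,-3}: k∈[0..1] ⇒ -0.142750 +0.577682 = +0.434931;  D = -0.104975-0.422073i
d^4_{-1,-3}: k∈[0..1] ⇒ +0.351705 -0.790710 = -0.439005;  D = +0.419859-0.128233i
d^4_{0,-3}: k∈[0..1] ⇒ -0.608930 +0.821405 = +0.212475;  D = +0.072672+0.199661i
d^4_{1,-3}: k∈[0..1] ⇒ +0.790710 -0.639969 = +0.150742;  D = +0.138741-0.058941i
d^4_{2,-3}: k∈[0..1] ⇒ -0.779253 +0.350387 = -0.428867;  D = +0.188231+0.385352i
d^4_{3,-3}: k∈[0..1] ⇒ +0.564399 -0.108762 = +0.455637;  D = -0.398314+0.221249i
d^4_{4,-3}: single k=0 term ⇒ -0.264867;  D = -0.140622-0.224455i
Y_4^{m'}(θ=2.7804,φ=2.7283) and Σ D·Y over m':
  (+0.0149+0.1069i)·(-0.0006+0.0069i)  (-0.2723+0.0527i)·(+0.0168+0.0489i)  (-0.1050-0.4221i)·(+0.1451+0.1575i)  (+0.4199-0.1282i)·(+0.4477+0.1963i)  (+0.0727+0.1997i)·(+0.3756+0.0000i)  (+0.1387-0.0589i)·(-0.4477+0.1963i)  (+0.1882+0.3854i)·(+0.1451-0.1575i)  (-0.3983+0.2212i)·(-0.0168+0.0489i)  (-0.1406-0.2245i)·(-0.0006-0.0069i)
Y_4^-3(R⁻¹ n̂) = +0.315692+0.067664i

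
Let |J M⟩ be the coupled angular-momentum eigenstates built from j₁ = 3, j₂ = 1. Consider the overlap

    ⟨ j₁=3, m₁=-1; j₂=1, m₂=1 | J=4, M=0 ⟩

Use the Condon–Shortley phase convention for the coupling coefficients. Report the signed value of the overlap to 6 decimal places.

+√(3/14) = +0.462910

triangle: 0!·6!·2!/9! = 1440/362880
(j±m)!: 2!·4!·2!·0!·4!·4! = 55296
prefactor² = (2J+1)·Δ·N² = 13824/7
  k=0: +1/(0!·0!·4!·2!·2!·0!) = 1/96
Σ = 1/96  ⇒  CG² = 13824/7·(1/96)² = 3/14
CG = +√(3/14) = +0.462910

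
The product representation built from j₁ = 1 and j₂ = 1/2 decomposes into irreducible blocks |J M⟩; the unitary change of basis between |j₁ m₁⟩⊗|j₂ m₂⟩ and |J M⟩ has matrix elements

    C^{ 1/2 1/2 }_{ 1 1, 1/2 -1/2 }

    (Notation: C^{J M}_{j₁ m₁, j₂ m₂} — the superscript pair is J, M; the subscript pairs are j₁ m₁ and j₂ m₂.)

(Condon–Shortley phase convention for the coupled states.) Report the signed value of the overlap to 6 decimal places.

+0.816497

√[2·1!1!0!/3! · 2!0!0!1!1!0!] = √(2/3)
  +(−1)^0/∏(0,1,0,0,1,0)! = 1  (running 1)
⟨..|..⟩ = √(2/3)·(1) = +0.816497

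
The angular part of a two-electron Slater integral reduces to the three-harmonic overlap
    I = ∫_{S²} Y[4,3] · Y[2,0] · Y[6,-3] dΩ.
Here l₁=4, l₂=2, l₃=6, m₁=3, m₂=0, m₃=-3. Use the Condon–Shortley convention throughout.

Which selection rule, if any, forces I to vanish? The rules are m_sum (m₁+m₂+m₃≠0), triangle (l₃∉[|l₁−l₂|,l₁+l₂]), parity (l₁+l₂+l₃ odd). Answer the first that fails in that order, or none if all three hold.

Σmᵢ = 0  ✓
l₃∈[|l₁−l₂|,l₁+l₂]=[2,6], have l₃=6  ✓
Σlᵢ = 12 ⇒ even  ✓

none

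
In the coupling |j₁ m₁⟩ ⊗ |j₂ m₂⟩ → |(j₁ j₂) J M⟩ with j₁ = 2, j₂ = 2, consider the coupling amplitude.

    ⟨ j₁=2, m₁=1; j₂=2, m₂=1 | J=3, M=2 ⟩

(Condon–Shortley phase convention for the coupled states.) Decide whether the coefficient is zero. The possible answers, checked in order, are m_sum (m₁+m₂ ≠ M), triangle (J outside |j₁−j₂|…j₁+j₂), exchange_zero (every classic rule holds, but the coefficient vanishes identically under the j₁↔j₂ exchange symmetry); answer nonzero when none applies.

m-sum: m₁+m₂ = 1+1 = 2, M = 2  ✓
triangle: |j₁−j₂| = 0 ≤ J = 3 ≤ j₁+j₂ = 4  ✓
exchange: j₁=j₂ and m₁=m₂, and (−1)^(j₁+j₂−J) = (−1)^1 = −1 forces ⟨j₁m₁;j₂m₂|JM⟩ = −⟨j₂m₂;j₁m₁|JM⟩ = −⟨j₁m₁;j₂m₂|JM⟩ ⇒ the coefficient vanishes identically
Racah sum check: Σ_k collapses to 0 ⇒ CG = 0

exchange_zero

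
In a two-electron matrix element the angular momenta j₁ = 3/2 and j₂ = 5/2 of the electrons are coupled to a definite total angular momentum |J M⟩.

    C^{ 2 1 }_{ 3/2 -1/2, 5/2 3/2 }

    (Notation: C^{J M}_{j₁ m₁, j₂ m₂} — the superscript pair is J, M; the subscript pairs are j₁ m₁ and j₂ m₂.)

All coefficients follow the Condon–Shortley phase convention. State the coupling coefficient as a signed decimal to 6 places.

√[5·2!1!3!/7! · 1!2!4!1!3!1!] = √(24/7)
  +(−1)^1/∏(1,1,1,3,0,0)! = -1/6  (running -1/6)
  +(−1)^2/∏(2,0,0,2,1,1)! = 1/4  (running 1/12)
⟨..|..⟩ = √(24/7)·(1/12) = +0.154303

+√(1/42) ≈ +0.154303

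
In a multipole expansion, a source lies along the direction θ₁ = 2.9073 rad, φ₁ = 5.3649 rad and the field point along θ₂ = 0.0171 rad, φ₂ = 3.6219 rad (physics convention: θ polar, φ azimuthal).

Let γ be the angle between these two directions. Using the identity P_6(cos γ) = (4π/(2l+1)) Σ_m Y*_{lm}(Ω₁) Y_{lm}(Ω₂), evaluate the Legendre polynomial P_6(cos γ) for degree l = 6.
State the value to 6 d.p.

0.508939

Expand P_6 via completeness: Σ_{m} conj(Y_{6,m}) at Ω₁ times Y_{6,m} at Ω₂ —
  m=-6: (0.00005 + 0.00005j) × (-0.00000 - 0.00000j) = -0.00000 - 0.00000j  (running Σ = -0.00000 - 0.00000j)
  m=-5: (0.00013 - 0.00109j) × (0.00000 + 0.00000j) = 0.00000 - 0.00000j  (running Σ = 0.00000 - 0.00000j)
  m=-4: (-0.00840 + 0.00494j) × (-0.00000 - 0.00000j) = 0.00000 + 0.00000j  (running Σ = 0.00000 + 0.00000j)
  m=-3: (0.05438 + 0.02215j) × (-0.00000 + 0.00003j) = -0.00000 + 0.00000j  (running Σ = -0.00000 + 0.00000j)
  m=-2: (-0.06228 - 0.22880j) × (0.00087 - 0.00125j) = -0.00034 - 0.00012j  (running Σ = -0.00034 - 0.00012j)
  m=-1: (-0.34770 + 0.45501j) × (-0.04991 + 0.02600j) = 0.00552 - 0.03175j  (running Σ = 0.00518 - 0.03187j)
  m=0: (0.50902 + 0.00000j) × (1.01399 + 0.00000j) = 0.51614 + 0.00000j  (running Σ = 0.52132 - 0.03187j)
  m=1: (0.34770 + 0.45501j) × (0.04991 + 0.02600j) = 0.00552 + 0.03175j  (running Σ = 0.52684 - 0.00012j)
  m=2: (-0.06228 + 0.22880j) × (0.00087 + 0.00125j) = -0.00034 + 0.00012j  (running Σ = 0.52650 + 0.00000j)
  m=3: (-0.05438 + 0.02215j) × (0.00000 + 0.00003j) = -0.00000 - 0.00000j  (running Σ = 0.52650 + 0.00000j)
  m=4: (-0.00840 - 0.00494j) × (-0.00000 + 0.00000j) = 0.00000 - 0.00000j  (running Σ = 0.52650 - 0.00000j)
  m=5: (-0.00013 - 0.00109j) × (-0.00000 + 0.00000j) = 0.00000 + 0.00000j  (running Σ = 0.52650 - 0.00000j)
  m=6: (0.00005 - 0.00005j) × (-0.00000 + 0.00000j) = -0.00000 + 0.00000j  (running Σ = 0.52650 + 0.00000j)
Σ over m = 0.52650 + 0.00000j; ×(4π/13) → 0.50894 + 0.00000j. Real part: 0.508939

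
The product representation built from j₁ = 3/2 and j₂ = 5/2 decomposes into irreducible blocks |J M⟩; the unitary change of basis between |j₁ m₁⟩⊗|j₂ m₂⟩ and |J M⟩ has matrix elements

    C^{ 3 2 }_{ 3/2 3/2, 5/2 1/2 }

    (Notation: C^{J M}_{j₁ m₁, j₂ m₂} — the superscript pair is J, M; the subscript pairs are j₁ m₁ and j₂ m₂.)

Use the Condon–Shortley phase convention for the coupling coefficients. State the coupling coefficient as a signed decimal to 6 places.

+0.707107  (= +√(1/2))

triangle: 1!×2!×4!/8! = 48/40320
(j±m)!: 3!×0!×3!×2!×5!×1! = 8640
prefactor² = (2J+1)×Δ×N² = 72
  k=0: +1/(0!×1!×0!×3!×2!×1!) = 1/12
Σ = 1/12  ⇒  CG² = 72×(1/12)² = 1/2
CG = +√(1/2) = +0.707107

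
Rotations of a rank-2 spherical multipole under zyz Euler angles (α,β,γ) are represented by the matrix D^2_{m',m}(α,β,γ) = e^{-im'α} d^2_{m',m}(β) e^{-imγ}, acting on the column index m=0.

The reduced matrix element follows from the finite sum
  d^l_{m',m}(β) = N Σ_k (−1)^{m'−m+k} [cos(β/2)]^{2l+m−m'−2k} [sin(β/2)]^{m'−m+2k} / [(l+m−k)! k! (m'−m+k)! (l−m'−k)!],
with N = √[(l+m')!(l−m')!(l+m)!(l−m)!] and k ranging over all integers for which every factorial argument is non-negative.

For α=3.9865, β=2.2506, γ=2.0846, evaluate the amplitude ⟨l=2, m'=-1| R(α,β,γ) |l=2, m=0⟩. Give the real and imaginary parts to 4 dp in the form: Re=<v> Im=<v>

D^2_{-1,0}(3.9865,2.2506,2.0846) = e^{-i·-1·3.9865}·d^2_{-1,0}(2.2506)·e^{-i·0·2.0846}. Compute d first:
With c≡cos(β/2)=0.430906 and s≡sin(β/2)=0.902397, N=[1·6·2·2]^{1/2}=4.898979
k: max(0,(0)−(-1))=1 … min(2+(0),2−(-1))=2
  k=1: (−1)^0·4.8990/(2)·0.4309^3·0.9024^1 = +0.176856
  k=2: (−1)^1·4.8990/(2)·0.4309^1·0.9024^3 = -0.775623
d^2_{-1,0}(2.2506) = +0.176856 -0.775623 = -0.598767
Attach z-rotation phases: D = e^{-i(-1)(3.9865)}·(-0.598767)·e^{-i(0)(2.0846)} = +0.397462+0.447824i

Re=0.3975 Im=0.4478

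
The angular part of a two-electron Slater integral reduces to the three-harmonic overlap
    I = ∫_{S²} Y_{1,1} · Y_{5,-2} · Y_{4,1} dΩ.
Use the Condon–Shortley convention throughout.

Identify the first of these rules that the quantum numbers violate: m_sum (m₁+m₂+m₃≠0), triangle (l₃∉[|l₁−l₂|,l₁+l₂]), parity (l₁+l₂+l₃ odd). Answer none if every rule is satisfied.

none

azimuthal sum: 1 − 2 + 1 = 0  ✓
4 ≤ 4 ≤ 6 (triangle on l)  ✓
L = 1 + 5 + 4 = 10 (even)  ✓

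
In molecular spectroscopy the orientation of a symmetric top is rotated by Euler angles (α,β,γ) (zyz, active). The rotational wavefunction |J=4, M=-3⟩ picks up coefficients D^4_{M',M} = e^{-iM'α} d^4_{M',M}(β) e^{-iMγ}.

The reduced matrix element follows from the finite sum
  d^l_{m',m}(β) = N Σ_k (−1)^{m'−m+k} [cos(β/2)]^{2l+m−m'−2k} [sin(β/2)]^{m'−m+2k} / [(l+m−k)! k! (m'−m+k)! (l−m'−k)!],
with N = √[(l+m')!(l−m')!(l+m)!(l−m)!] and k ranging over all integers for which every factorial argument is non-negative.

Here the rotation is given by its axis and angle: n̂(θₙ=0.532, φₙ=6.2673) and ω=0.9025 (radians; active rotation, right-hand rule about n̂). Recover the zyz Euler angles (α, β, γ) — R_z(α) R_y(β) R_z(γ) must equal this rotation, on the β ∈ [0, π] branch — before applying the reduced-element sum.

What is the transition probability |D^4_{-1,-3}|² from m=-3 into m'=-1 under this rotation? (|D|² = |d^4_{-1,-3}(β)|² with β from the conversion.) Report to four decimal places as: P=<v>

Axis–angle → zyz. n̂ = (sinθₙcosφₙ, sinθₙsinφₙ, cosθₙ) = (+0.507194, -0.008058, +0.861794), ω = 0.9025.
R = I cosω + sinω [n̂]ₓ + (1−cosω) n̂n̂ᵀ gives
  R = [+0.717493, -0.677958, +0.159926; +0.674849, +0.619674, -0.400727; +0.172574, +0.395444, +0.902132]
β = atan2(√(R₁₃²+R₂₃²), R₃₃) = 0.446111; α = atan2(R₂₃, R₁₃) mod 2π = 5.092110; γ = atan2(R₃₂, −R₃₁) mod 2π = 1.982288
First d^4_{-1,-3}(β=0.4461), then the phase factors e^{-i(-1)α} and e^{-i(-3)γ}:
Half-angle: c=0.975226, s=0.221210. N=√(6·120·1·5040)=1904.940944
The bounds max(0,m−m')=0 and min(l+m,l−m')=1 give 2 terms
  k=0: (−1)^2·1904.9409/(240)·0.9752^6·0.2212^2 = +0.334129
  k=1: (−1)^3·1904.9409/(144)·0.9752^4·0.2212^4 = -0.028653
d^4_{-1,-3}(0.4461) = +0.334129 -0.028653 = +0.305476
|D^4_{-1,-3}|² = |d^4_{-1,-3}(β)|² = (+0.305476)² = 0.093316 (the z-rotation phases have unit modulus)

P=0.0933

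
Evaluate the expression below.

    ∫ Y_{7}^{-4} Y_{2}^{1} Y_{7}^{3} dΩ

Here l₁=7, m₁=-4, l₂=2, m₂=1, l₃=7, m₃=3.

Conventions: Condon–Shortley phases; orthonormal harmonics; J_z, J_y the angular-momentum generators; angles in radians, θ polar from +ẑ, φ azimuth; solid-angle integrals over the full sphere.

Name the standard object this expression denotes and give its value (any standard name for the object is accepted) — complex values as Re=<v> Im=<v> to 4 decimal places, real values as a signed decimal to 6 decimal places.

Gaunt coefficient, +0.162315

This is a Gaunt coefficient — the integral of a triple product of spherical harmonics over the sphere.
m-sum 0 ✓  L=16 even ✓  5≤7≤9 ✓
Π(2lᵢ+1) = 15×5×15 = 1125
triangle coeff Δ(7,2,7) = 1/185640
Σ_t [0,2]: t=0:+1/2419200 t=1:−1/518400 t=2:+1/2419200 = -1/907200
(3j)²=56/3315 [(7 2 7; 0 0 0)], sign=+1
Σ_t [1,2]: t=1:−1/14515200 t=2:+1/4354560 = 1/6220800
(3j)²=77/4420 [(7 2 7; -4 1 3)], sign=+1
⇒ 4πI² = 16170/48841
I = (+1)√(16170/48841/(4π)) = 0.16231468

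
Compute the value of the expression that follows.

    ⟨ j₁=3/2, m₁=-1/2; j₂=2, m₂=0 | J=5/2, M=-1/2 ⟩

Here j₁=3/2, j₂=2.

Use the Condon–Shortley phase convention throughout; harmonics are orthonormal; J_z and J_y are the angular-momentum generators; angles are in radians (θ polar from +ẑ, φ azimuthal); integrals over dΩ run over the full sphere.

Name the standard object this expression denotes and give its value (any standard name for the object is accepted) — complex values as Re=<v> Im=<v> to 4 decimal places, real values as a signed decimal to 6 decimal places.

Clebsch–Gordan coefficient, −√(3/35) ≈ -0.292770

This is a Clebsch–Gordan (vector-coupling) coefficient.
triangle: 1!*2!*3!/7! = 12/5040
(j±m)!: 1!*2!*2!*2!*2!*3! = 96
prefactor² = (2J+1)*Δ*N² = 48/35
  k=0: +1/(0!*1!*2!*2!*0!*1!) = 1/4
  k=1: −1/(1!*0!*1!*1!*1!*2!) = -1/2
Σ = -1/4  ⇒  CG² = 48/35*(-1/4)² = 3/35
CG = −√(3/35) = -0.292770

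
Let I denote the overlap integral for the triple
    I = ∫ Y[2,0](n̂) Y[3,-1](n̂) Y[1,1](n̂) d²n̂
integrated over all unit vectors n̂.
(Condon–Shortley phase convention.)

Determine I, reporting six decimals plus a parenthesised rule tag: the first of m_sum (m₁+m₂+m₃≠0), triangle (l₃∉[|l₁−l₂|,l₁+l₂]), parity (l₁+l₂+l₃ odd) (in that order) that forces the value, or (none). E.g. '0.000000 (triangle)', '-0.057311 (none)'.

-0.202301 (none)

m-sum 0 ✓  L=6 even ✓  1≤1≤5 ✓
Π(2lᵢ+1) = 5×7×3 = 105
triangle coeff Δ(2,3,1) = 1/105
Σ_t [2,2]: t=2:+1/4 = 1/4
(3j)²=3/35 [(2 3 1; 0 0 0)], sign=-1
Σ_t [2,2]: t=2:+1/8 = 1/8
(3j)²=2/35 [(2 3 1; 0 -1 1)], sign=+1
⇒ 4πI² = 18/35
I = (-1)√(18/35/(4π)) = -0.20230066
No selection rule forces the value: the integral is nonzero (none).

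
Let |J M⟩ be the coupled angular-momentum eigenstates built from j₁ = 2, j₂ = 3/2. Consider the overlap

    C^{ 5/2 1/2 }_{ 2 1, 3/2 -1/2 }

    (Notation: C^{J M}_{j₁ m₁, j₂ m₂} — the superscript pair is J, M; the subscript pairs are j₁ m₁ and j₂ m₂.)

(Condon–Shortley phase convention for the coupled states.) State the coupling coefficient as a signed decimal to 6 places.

+√(5/14) ≈ +0.597614

j₁+j₂−J=1  J+j₁−j₂=3  J−j₁+j₂=2  j₁+j₂+J+1=7
(j₁±m₁, j₂±m₂, J±M) = (3,1,1,2,3,2)
P² = 72/35
sum k=0..1:
  [0] +1/2 = 1/2
  [1] −1/12 = -1/12
S = 5/12
C² = P²·S² = 5/14 ; C = +0.597614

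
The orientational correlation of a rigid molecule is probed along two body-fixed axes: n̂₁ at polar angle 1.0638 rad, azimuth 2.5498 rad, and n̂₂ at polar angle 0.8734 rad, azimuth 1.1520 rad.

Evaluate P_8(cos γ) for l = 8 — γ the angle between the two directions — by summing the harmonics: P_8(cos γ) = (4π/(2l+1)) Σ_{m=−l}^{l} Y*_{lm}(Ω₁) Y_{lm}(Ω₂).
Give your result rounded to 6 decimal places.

-0.234505

Summing Y*_{l m}(θ₁,φ₁)·Y_{l m}(θ₂,φ₂) over m ∈ [−8, 8]; prefactor 4π/(2·8+1) = 0.739198:
  m=-8: (0.00386 + 0.17578j) × (-0.06009 - 0.01273j) = 0.00201 - 0.01061j  (running Σ = 0.00201 - 0.01061j)
  m=-7: (0.21074 - 0.32891j) × (-0.04292 - 0.20133j) = -0.07526 - 0.02831j  (running Σ = -0.07326 - 0.03893j)
  m=-6: (-0.39099 + 0.16955j) × (0.32026 - 0.23292j) = -0.08572 + 0.14537j  (running Σ = -0.15898 + 0.10644j)
  m=-5: (0.10634 + 0.01964j) × (0.38146 + 0.22003j) = 0.03624 + 0.03089j  (running Σ = -0.12274 + 0.13733j)
  m=-4: (0.21424 + 0.20959j) × (-0.01623 + 0.15492j) = -0.03595 + 0.02979j  (running Σ = -0.15868 + 0.16712j)
  m=-3: (-0.05538 - 0.26691j) × (0.26168 - 0.08510j) = -0.03721 - 0.06513j  (running Σ = -0.19589 + 0.10199j)
  m=-2: (0.06568 - 0.16106j) × (0.21335 + 0.23687j) = 0.05216 - 0.01880j  (running Σ = -0.14373 + 0.08318j)
  m=-1: (-0.25801 + 0.17343j) × (0.05673 - 0.12744j) = 0.00747 + 0.04272j  (running Σ = -0.13626 + 0.12590j)
  m=0: (-0.13081 + 0.00000j) × (0.34188 + 0.00000j) = -0.04472 + 0.00000j  (running Σ = -0.18098 + 0.12590j)
  m=1: (0.25801 + 0.17343j) × (-0.05673 - 0.12744j) = 0.00747 - 0.04272j  (running Σ = -0.17352 + 0.08318j)
  m=2: (0.06568 + 0.16106j) × (0.21335 - 0.23687j) = 0.05216 + 0.01880j  (running Σ = -0.12135 + 0.10199j)
  m=3: (0.05538 - 0.26691j) × (-0.26168 - 0.08510j) = -0.03721 + 0.06513j  (running Σ = -0.15856 + 0.16712j)
  m=4: (0.21424 - 0.20959j) × (-0.01623 - 0.15492j) = -0.03595 - 0.02979j  (running Σ = -0.19450 + 0.13733j)
  m=5: (-0.10634 + 0.01964j) × (-0.38146 + 0.22003j) = 0.03624 - 0.03089j  (running Σ = -0.15826 + 0.10644j)
  m=6: (-0.39099 - 0.16955j) × (0.32026 + 0.23292j) = -0.08572 - 0.14537j  (running Σ = -0.24398 - 0.03893j)
  m=7: (-0.21074 - 0.32891j) × (0.04292 - 0.20133j) = -0.07526 + 0.02831j  (running Σ = -0.31925 - 0.01061j)
  m=8: (0.00386 - 0.17578j) × (-0.06009 + 0.01273j) = 0.00201 + 0.01061j  (running Σ = -0.31724 - 0.00000j)
Accumulated sum -0.31724 - 0.00000j; after 4π/(2l+1) scaling, -0.23451 - 0.00000j ⇒ P_8 = -0.234505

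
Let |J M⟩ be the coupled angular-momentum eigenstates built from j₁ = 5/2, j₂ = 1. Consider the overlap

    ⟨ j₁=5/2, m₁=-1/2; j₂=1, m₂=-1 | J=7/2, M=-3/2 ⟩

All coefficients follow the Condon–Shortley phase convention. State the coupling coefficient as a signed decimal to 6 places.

√[8·0!5!2!/8! · 2!3!0!2!2!5!] = √(1920/7)
  +(−1)^0/∏(0,0,3,0,2,2)! = 1/24  (running 1/24)
⟨..|..⟩ = √(1920/7)·(1/24) = +0.690066

+√(10/21) ≈ +0.690066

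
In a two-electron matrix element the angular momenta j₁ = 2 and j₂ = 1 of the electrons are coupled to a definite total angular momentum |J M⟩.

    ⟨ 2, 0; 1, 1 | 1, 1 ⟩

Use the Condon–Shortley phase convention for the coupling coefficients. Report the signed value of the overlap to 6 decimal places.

j₁+j₂−J=2  J+j₁−j₂=2  J−j₁+j₂=0  j₁+j₂+J+1=5
(j₁±m₁, j₂±m₂, J±M) = (2,2,2,0,2,0)
P² = 8/5
sum k=2..2:
  [2] +1/4 = 1/4
S = 1/4
C² = P²·S² = 1/10 ; C = +0.316228

+0.316228  (= +√(1/10))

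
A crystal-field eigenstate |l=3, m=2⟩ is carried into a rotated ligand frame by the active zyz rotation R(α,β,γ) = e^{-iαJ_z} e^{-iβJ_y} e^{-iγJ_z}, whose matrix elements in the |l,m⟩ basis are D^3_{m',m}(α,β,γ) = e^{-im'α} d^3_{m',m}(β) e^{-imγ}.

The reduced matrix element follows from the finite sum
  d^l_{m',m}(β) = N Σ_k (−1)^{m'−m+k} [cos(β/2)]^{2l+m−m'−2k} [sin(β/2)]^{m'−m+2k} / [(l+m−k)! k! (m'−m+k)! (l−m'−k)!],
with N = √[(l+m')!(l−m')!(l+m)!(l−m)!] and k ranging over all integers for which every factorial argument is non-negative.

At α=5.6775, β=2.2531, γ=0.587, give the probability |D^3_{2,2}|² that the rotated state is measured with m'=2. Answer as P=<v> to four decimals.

D^3_{2,2}(5.6775,2.2531,0.5870) = e^{-i·2·5.6775}·d^3_{2,2}(2.2531)·e^{-i·2·0.5870}. Compute d first:
c=cos(2.253100/2)=0.429777, s=sin(2.253100/2)=0.902935; N=√[120·1·120·1]=120.000000
Admissible k: 0..1 (factorial args all ≥0)
  k=0: (−1)^0·120.0000/(120)·0.4298^6·0.9029^0 = +0.006302
  k=1: (−1)^1·120.0000/(24)·0.4298^4·0.9029^2 = -0.139078
d^3_{2,2}(2.2531) = +0.006302 -0.139078 = -0.132776
|D^3_{2,2}|² = |d^3_{2,2}(β)|² = (-0.132776)² = 0.017629 (the z-rotation phases have unit modulus)

P=0.0176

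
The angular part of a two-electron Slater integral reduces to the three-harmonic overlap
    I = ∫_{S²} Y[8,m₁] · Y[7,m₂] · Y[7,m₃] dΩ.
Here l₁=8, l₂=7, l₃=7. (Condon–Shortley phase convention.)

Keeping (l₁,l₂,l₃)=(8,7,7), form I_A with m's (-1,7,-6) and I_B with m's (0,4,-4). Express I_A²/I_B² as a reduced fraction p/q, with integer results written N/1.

Shared (l₁,l₂,l₃)=(8,7,7): N and (l;000)² cancel in I_A²/I_B².
A: Δ = 8!·8!·6!/23! = 1/22086194130; Racah Σ t=8..8: t=8:+1/146313216000 = 1/146313216000; ⇒ 3j(8 7 7; -1 7 -6)² = 78/37145, sgn -1
B: Δ = 8!·8!·6!/23! = 1/22086194130; Racah Σ t=5..8: t=5:−1/373248000 t=6:+1/248832000 t=7:−1/1219276800 t=8:+1/58525286400 = 157/292626432000; ⇒ 3j(8 7 7; 0 4 -4)² = 24649/20281170, sgn -1
I_A²/I_B² = (78/37145)/(24649/20281170) = 42588/24649

42588/24649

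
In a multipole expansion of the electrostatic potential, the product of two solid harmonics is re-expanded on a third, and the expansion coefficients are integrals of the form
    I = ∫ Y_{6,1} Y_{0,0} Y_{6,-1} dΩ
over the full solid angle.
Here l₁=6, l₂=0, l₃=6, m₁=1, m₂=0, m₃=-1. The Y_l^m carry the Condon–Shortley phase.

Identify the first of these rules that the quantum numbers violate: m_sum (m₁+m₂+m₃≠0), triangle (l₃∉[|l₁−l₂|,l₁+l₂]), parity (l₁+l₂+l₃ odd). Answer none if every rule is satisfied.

azimuthal sum: 1 + 0 − 1 = 0  ✓
6 ≤ 6 ≤ 6 (triangle on l)  ✓
L = 6 + 0 + 6 = 12 (even)  ✓

none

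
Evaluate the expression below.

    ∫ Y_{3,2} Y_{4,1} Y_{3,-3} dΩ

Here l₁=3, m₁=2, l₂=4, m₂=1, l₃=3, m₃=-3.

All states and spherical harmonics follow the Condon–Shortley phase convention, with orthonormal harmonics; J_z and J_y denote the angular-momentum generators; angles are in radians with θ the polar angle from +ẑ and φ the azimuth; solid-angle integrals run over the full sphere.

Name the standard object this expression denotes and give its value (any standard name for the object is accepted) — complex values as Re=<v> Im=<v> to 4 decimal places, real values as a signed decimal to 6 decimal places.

Gaunt coefficient, +0.140463

This is a Gaunt coefficient — the integral of a triple product of spherical harmonics over the sphere.
m-sum 0 ✓  L=10 even ✓  1≤3≤7 ✓
Π(2lᵢ+1) = 7×9×7 = 441
triangle coeff Δ(3,4,3) = 1/34650
Σ_t [1,3]: t=1:−1/72 t=2:+1/16 t=3:−1/72 = 5/144
(3j)²=2/77 [(3 4 3; 0 0 0)], sign=-1
Σ_t [1,1]: t=1:−1/288 = -1/288
(3j)²=5/231 [(3 4 3; 2 1 -3)], sign=-1
⇒ 4πI² = 30/121
I = (+1)√(30/121/(4π)) = 0.14046335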